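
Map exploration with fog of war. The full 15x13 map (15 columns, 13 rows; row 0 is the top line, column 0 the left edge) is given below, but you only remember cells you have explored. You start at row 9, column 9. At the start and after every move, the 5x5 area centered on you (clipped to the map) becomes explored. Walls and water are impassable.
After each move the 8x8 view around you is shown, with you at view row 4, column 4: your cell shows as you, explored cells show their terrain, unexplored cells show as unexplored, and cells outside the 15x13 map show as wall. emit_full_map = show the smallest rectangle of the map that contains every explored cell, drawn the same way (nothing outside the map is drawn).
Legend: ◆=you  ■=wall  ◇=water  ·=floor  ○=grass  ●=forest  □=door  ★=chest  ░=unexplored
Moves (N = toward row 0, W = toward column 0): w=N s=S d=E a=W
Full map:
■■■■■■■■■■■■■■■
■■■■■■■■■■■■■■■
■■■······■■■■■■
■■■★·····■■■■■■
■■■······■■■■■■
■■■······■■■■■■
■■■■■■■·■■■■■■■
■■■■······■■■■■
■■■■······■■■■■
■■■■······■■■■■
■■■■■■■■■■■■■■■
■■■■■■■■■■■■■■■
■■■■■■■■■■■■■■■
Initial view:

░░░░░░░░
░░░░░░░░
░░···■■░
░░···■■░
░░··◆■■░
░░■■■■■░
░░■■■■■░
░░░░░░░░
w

░░░░░░░░
░░░░░░░░
░░·■■■■░
░░···■■░
░░··◆■■░
░░···■■░
░░■■■■■░
░░■■■■■░

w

░░░░░░░░
░░░░░░░░
░░··■■■░
░░·■■■■░
░░··◆■■░
░░···■■░
░░···■■░
░░■■■■■░

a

░░░░░░░░
░░░░░░░░
░░···■■■
░░■·■■■■
░░··◆·■■
░░····■■
░░····■■
░░░■■■■■

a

░░░░░░░░
░░░░░░░░
░░····■■
░░■■·■■■
░░··◆··■
░░·····■
░░·····■
░░░░■■■■

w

░░░░░░░░
░░░░░░░░
░░····■░
░░····■■
░░■■◆■■■
░░·····■
░░·····■
░░·····■

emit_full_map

····■░░
····■■■
■■◆■■■■
·····■■
·····■■
·····■■
░░■■■■■
░░■■■■■

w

░░░░░░░░
░░░░░░░░
░░····■░
░░····■░
░░··◆·■■
░░■■·■■■
░░·····■
░░·····■

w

░░░░░░░░
░░░░░░░░
░░····■░
░░····■░
░░··◆·■░
░░····■■
░░■■·■■■
░░·····■

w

■■■■■■■■
░░░░░░░░
░░■■■■■░
░░····■░
░░··◆·■░
░░····■░
░░····■■
░░■■·■■■

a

■■■■■■■■
░░░░░░░░
░░■■■■■■
░░·····■
░░··◆··■
░░·····■
░░·····■
░░░■■·■■

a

■■■■■■■■
░░░░░░░░
░░■■■■■■
░░······
░░★·◆···
░░······
░░······
░░░░■■·■

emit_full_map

■■■■■■■░░
······■░░
★·◆···■░░
······■░░
······■■■
░░■■·■■■■
░░·····■■
░░·····■■
░░·····■■
░░░░■■■■■
░░░░■■■■■

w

■■■■■■■■
■■■■■■■■
░░■■■■■░
░░■■■■■■
░░··◆···
░░★·····
░░······
░░······

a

■■■■■■■■
■■■■■■■■
░░■■■■■■
░░■■■■■■
░░■·◆···
░░■★····
░░■·····
░░░·····

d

■■■■■■■■
■■■■■■■■
░■■■■■■░
░■■■■■■■
░■··◆···
░■★·····
░■······
░░······

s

■■■■■■■■
░■■■■■■░
░■■■■■■■
░■······
░■★·◆···
░■······
░░······
░░░░■■·■

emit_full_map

■■■■■■░░░░
■■■■■■■■░░
■······■░░
■★·◆···■░░
■······■░░
░······■■■
░░░■■·■■■■
░░░·····■■
░░░·····■■
░░░·····■■
░░░░░■■■■■
░░░░░■■■■■


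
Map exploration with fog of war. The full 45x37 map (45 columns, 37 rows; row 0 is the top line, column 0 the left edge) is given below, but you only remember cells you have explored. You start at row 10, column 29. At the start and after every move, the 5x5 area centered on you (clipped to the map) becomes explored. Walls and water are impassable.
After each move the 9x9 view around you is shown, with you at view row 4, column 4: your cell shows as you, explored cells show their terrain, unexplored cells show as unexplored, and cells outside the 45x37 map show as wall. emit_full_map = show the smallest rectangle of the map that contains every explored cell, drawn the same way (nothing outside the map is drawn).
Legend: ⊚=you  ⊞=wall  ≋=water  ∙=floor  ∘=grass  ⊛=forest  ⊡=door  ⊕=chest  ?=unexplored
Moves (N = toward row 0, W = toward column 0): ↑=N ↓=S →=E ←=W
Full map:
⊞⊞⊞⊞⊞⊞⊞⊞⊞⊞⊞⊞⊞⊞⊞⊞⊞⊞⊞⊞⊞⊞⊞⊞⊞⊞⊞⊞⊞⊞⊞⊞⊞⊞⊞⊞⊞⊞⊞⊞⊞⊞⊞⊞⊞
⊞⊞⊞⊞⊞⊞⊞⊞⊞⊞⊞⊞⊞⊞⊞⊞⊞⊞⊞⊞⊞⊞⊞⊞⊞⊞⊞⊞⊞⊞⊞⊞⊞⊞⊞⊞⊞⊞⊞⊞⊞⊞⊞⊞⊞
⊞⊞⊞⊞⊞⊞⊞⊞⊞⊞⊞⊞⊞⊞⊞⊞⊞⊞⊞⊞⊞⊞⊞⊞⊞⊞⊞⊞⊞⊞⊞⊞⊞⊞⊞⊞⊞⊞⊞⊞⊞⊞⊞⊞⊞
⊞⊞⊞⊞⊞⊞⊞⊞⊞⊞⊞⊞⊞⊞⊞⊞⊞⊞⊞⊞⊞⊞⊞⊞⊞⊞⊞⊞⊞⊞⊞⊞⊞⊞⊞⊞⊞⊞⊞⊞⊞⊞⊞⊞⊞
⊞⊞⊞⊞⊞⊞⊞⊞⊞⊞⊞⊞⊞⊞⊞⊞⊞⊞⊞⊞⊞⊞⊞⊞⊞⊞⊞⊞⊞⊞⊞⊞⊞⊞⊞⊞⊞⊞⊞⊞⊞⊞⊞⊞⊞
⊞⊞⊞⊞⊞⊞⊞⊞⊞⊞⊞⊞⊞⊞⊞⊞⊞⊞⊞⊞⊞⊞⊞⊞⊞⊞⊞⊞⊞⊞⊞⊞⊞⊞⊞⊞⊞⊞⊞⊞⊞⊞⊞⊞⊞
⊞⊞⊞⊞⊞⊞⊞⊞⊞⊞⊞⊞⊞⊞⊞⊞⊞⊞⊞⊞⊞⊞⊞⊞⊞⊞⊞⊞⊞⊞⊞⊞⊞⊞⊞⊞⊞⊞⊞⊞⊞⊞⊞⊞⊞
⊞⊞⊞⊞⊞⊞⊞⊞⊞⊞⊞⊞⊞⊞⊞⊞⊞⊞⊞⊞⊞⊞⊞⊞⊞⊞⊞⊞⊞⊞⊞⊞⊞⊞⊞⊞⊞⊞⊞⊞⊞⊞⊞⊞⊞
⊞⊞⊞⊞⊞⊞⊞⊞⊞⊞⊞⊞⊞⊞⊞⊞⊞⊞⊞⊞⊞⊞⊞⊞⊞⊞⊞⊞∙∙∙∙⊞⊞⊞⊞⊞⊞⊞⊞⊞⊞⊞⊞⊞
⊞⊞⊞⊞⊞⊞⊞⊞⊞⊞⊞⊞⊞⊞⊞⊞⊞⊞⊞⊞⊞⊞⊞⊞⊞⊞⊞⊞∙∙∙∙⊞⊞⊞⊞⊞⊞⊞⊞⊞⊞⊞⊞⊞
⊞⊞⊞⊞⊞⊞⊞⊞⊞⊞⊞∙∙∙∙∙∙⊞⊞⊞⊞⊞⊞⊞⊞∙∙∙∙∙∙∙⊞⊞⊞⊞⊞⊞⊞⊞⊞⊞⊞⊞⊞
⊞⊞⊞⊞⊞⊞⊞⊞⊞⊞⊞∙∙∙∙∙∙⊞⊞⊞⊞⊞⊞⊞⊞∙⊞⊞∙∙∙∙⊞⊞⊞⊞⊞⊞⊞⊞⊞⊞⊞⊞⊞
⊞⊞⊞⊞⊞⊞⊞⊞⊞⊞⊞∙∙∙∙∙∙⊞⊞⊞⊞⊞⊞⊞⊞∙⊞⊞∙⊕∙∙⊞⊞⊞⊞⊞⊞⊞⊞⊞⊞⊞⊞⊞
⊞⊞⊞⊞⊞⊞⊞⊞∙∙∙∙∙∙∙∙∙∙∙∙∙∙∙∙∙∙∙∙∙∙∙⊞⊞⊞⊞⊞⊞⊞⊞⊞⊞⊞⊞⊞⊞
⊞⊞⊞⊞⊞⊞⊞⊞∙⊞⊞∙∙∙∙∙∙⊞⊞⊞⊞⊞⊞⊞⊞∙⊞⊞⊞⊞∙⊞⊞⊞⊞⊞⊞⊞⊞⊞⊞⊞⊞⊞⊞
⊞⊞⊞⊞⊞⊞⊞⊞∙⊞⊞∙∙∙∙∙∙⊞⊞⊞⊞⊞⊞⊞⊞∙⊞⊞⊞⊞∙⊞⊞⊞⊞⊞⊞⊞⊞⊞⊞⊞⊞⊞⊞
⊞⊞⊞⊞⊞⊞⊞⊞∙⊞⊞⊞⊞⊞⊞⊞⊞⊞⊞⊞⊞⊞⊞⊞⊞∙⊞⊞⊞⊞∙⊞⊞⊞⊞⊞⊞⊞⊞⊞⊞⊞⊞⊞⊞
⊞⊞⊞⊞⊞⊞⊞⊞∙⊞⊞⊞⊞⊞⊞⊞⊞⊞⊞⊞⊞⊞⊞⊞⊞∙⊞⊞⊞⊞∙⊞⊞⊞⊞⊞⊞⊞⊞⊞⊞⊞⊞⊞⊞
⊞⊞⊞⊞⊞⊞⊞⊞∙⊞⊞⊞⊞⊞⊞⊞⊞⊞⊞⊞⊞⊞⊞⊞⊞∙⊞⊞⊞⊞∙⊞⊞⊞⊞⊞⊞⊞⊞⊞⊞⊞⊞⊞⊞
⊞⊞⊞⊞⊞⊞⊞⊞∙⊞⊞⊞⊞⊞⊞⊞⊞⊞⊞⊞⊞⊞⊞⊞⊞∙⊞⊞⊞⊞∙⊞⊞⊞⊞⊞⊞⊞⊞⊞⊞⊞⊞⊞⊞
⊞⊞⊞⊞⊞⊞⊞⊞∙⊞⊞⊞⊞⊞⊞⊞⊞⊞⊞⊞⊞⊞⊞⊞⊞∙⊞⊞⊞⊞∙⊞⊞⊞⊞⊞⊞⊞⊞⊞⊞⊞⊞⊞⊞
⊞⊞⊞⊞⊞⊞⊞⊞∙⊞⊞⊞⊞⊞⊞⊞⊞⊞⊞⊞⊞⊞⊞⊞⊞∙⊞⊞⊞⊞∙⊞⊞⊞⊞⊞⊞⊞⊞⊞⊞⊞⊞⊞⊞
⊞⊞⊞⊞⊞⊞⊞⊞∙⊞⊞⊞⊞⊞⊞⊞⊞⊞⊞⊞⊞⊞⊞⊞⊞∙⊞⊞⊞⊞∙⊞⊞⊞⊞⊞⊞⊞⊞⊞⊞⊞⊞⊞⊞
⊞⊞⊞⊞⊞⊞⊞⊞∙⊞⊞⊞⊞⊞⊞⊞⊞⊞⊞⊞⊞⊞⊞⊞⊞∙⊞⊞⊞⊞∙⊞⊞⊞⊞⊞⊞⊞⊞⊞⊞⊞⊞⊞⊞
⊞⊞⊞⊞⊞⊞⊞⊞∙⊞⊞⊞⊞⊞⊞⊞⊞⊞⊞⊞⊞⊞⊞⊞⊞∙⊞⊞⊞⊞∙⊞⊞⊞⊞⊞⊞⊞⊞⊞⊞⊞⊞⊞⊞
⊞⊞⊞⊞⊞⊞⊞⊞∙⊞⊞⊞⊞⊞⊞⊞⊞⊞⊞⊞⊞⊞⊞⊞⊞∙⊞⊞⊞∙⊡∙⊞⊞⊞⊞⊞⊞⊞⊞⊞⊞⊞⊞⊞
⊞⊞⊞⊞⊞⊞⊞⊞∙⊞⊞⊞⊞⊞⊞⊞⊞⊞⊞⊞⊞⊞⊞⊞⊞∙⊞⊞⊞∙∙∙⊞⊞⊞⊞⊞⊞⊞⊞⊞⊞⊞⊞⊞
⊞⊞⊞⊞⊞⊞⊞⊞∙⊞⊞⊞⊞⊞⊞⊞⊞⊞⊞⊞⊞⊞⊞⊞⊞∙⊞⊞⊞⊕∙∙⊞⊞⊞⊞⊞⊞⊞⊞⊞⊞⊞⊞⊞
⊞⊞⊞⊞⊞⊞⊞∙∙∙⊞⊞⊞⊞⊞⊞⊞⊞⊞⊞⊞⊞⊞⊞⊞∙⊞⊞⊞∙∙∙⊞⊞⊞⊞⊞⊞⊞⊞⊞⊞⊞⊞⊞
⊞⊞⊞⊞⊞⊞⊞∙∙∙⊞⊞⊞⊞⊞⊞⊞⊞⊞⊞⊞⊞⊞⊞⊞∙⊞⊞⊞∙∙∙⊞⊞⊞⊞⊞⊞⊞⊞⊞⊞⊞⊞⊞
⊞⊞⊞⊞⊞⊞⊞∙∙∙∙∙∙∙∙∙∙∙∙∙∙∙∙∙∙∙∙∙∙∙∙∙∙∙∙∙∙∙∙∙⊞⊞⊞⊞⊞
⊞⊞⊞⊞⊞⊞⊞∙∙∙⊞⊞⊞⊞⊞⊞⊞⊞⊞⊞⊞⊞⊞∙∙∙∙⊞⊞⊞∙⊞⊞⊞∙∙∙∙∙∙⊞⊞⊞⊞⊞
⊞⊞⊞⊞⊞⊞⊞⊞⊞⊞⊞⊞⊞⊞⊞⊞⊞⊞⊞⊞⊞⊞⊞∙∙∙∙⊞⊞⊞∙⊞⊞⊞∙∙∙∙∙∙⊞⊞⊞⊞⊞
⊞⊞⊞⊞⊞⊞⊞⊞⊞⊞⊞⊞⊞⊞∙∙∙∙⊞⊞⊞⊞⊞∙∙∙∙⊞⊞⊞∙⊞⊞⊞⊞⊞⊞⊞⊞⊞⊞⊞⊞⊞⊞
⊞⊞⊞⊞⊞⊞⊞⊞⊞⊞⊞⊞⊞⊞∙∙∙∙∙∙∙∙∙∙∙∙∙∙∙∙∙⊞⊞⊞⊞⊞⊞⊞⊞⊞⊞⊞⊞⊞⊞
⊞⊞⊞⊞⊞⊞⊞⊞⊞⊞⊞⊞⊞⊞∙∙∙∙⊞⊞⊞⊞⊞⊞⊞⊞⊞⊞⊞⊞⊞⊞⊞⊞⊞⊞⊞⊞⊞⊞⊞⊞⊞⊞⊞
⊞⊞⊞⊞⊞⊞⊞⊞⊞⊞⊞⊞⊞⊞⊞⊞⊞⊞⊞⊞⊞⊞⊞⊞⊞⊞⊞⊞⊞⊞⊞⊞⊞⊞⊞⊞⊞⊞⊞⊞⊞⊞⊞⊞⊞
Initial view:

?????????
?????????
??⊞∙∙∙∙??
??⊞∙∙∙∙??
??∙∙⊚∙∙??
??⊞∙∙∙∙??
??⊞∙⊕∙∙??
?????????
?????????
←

?????????
?????????
??⊞⊞∙∙∙∙?
??⊞⊞∙∙∙∙?
??∙∙⊚∙∙∙?
??⊞⊞∙∙∙∙?
??⊞⊞∙⊕∙∙?
?????????
?????????

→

?????????
?????????
?⊞⊞∙∙∙∙??
?⊞⊞∙∙∙∙??
?∙∙∙⊚∙∙??
?⊞⊞∙∙∙∙??
?⊞⊞∙⊕∙∙??
?????????
?????????

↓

?????????
?⊞⊞∙∙∙∙??
?⊞⊞∙∙∙∙??
?∙∙∙∙∙∙??
?⊞⊞∙⊚∙∙??
?⊞⊞∙⊕∙∙??
??∙∙∙∙⊞??
?????????
?????????

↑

?????????
?????????
?⊞⊞∙∙∙∙??
?⊞⊞∙∙∙∙??
?∙∙∙⊚∙∙??
?⊞⊞∙∙∙∙??
?⊞⊞∙⊕∙∙??
??∙∙∙∙⊞??
?????????

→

?????????
?????????
⊞⊞∙∙∙∙⊞??
⊞⊞∙∙∙∙⊞??
∙∙∙∙⊚∙⊞??
⊞⊞∙∙∙∙⊞??
⊞⊞∙⊕∙∙⊞??
?∙∙∙∙⊞???
?????????

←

?????????
?????????
?⊞⊞∙∙∙∙⊞?
?⊞⊞∙∙∙∙⊞?
?∙∙∙⊚∙∙⊞?
?⊞⊞∙∙∙∙⊞?
?⊞⊞∙⊕∙∙⊞?
??∙∙∙∙⊞??
?????????

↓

?????????
?⊞⊞∙∙∙∙⊞?
?⊞⊞∙∙∙∙⊞?
?∙∙∙∙∙∙⊞?
?⊞⊞∙⊚∙∙⊞?
?⊞⊞∙⊕∙∙⊞?
??∙∙∙∙⊞??
?????????
?????????

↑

?????????
?????????
?⊞⊞∙∙∙∙⊞?
?⊞⊞∙∙∙∙⊞?
?∙∙∙⊚∙∙⊞?
?⊞⊞∙∙∙∙⊞?
?⊞⊞∙⊕∙∙⊞?
??∙∙∙∙⊞??
?????????

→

?????????
?????????
⊞⊞∙∙∙∙⊞??
⊞⊞∙∙∙∙⊞??
∙∙∙∙⊚∙⊞??
⊞⊞∙∙∙∙⊞??
⊞⊞∙⊕∙∙⊞??
?∙∙∙∙⊞???
?????????

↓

?????????
⊞⊞∙∙∙∙⊞??
⊞⊞∙∙∙∙⊞??
∙∙∙∙∙∙⊞??
⊞⊞∙∙⊚∙⊞??
⊞⊞∙⊕∙∙⊞??
?∙∙∙∙⊞⊞??
?????????
?????????

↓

⊞⊞∙∙∙∙⊞??
⊞⊞∙∙∙∙⊞??
∙∙∙∙∙∙⊞??
⊞⊞∙∙∙∙⊞??
⊞⊞∙⊕⊚∙⊞??
?∙∙∙∙⊞⊞??
??⊞⊞∙⊞⊞??
?????????
?????????

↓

⊞⊞∙∙∙∙⊞??
∙∙∙∙∙∙⊞??
⊞⊞∙∙∙∙⊞??
⊞⊞∙⊕∙∙⊞??
?∙∙∙⊚⊞⊞??
??⊞⊞∙⊞⊞??
??⊞⊞∙⊞⊞??
?????????
?????????

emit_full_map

⊞⊞∙∙∙∙⊞
⊞⊞∙∙∙∙⊞
∙∙∙∙∙∙⊞
⊞⊞∙∙∙∙⊞
⊞⊞∙⊕∙∙⊞
?∙∙∙⊚⊞⊞
??⊞⊞∙⊞⊞
??⊞⊞∙⊞⊞

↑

⊞⊞∙∙∙∙⊞??
⊞⊞∙∙∙∙⊞??
∙∙∙∙∙∙⊞??
⊞⊞∙∙∙∙⊞??
⊞⊞∙⊕⊚∙⊞??
?∙∙∙∙⊞⊞??
??⊞⊞∙⊞⊞??
??⊞⊞∙⊞⊞??
?????????

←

?⊞⊞∙∙∙∙⊞?
?⊞⊞∙∙∙∙⊞?
?∙∙∙∙∙∙⊞?
?⊞⊞∙∙∙∙⊞?
?⊞⊞∙⊚∙∙⊞?
??∙∙∙∙⊞⊞?
??⊞⊞⊞∙⊞⊞?
???⊞⊞∙⊞⊞?
?????????

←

??⊞⊞∙∙∙∙⊞
??⊞⊞∙∙∙∙⊞
??∙∙∙∙∙∙⊞
??⊞⊞∙∙∙∙⊞
??⊞⊞⊚⊕∙∙⊞
??∙∙∙∙∙⊞⊞
??⊞⊞⊞⊞∙⊞⊞
????⊞⊞∙⊞⊞
?????????

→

?⊞⊞∙∙∙∙⊞?
?⊞⊞∙∙∙∙⊞?
?∙∙∙∙∙∙⊞?
?⊞⊞∙∙∙∙⊞?
?⊞⊞∙⊚∙∙⊞?
?∙∙∙∙∙⊞⊞?
?⊞⊞⊞⊞∙⊞⊞?
???⊞⊞∙⊞⊞?
?????????

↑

?????????
?⊞⊞∙∙∙∙⊞?
?⊞⊞∙∙∙∙⊞?
?∙∙∙∙∙∙⊞?
?⊞⊞∙⊚∙∙⊞?
?⊞⊞∙⊕∙∙⊞?
?∙∙∙∙∙⊞⊞?
?⊞⊞⊞⊞∙⊞⊞?
???⊞⊞∙⊞⊞?

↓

?⊞⊞∙∙∙∙⊞?
?⊞⊞∙∙∙∙⊞?
?∙∙∙∙∙∙⊞?
?⊞⊞∙∙∙∙⊞?
?⊞⊞∙⊚∙∙⊞?
?∙∙∙∙∙⊞⊞?
?⊞⊞⊞⊞∙⊞⊞?
???⊞⊞∙⊞⊞?
?????????

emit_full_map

⊞⊞∙∙∙∙⊞
⊞⊞∙∙∙∙⊞
∙∙∙∙∙∙⊞
⊞⊞∙∙∙∙⊞
⊞⊞∙⊚∙∙⊞
∙∙∙∙∙⊞⊞
⊞⊞⊞⊞∙⊞⊞
??⊞⊞∙⊞⊞

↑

?????????
?⊞⊞∙∙∙∙⊞?
?⊞⊞∙∙∙∙⊞?
?∙∙∙∙∙∙⊞?
?⊞⊞∙⊚∙∙⊞?
?⊞⊞∙⊕∙∙⊞?
?∙∙∙∙∙⊞⊞?
?⊞⊞⊞⊞∙⊞⊞?
???⊞⊞∙⊞⊞?

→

?????????
⊞⊞∙∙∙∙⊞??
⊞⊞∙∙∙∙⊞??
∙∙∙∙∙∙⊞??
⊞⊞∙∙⊚∙⊞??
⊞⊞∙⊕∙∙⊞??
∙∙∙∙∙⊞⊞??
⊞⊞⊞⊞∙⊞⊞??
??⊞⊞∙⊞⊞??

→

?????????
⊞∙∙∙∙⊞???
⊞∙∙∙∙⊞⊞??
∙∙∙∙∙⊞⊞??
⊞∙∙∙⊚⊞⊞??
⊞∙⊕∙∙⊞⊞??
∙∙∙∙⊞⊞⊞??
⊞⊞⊞∙⊞⊞???
?⊞⊞∙⊞⊞???

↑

?????????
?????????
⊞∙∙∙∙⊞⊞??
⊞∙∙∙∙⊞⊞??
∙∙∙∙⊚⊞⊞??
⊞∙∙∙∙⊞⊞??
⊞∙⊕∙∙⊞⊞??
∙∙∙∙⊞⊞⊞??
⊞⊞⊞∙⊞⊞???

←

?????????
?????????
⊞⊞∙∙∙∙⊞⊞?
⊞⊞∙∙∙∙⊞⊞?
∙∙∙∙⊚∙⊞⊞?
⊞⊞∙∙∙∙⊞⊞?
⊞⊞∙⊕∙∙⊞⊞?
∙∙∙∙∙⊞⊞⊞?
⊞⊞⊞⊞∙⊞⊞??

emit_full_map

⊞⊞∙∙∙∙⊞⊞
⊞⊞∙∙∙∙⊞⊞
∙∙∙∙⊚∙⊞⊞
⊞⊞∙∙∙∙⊞⊞
⊞⊞∙⊕∙∙⊞⊞
∙∙∙∙∙⊞⊞⊞
⊞⊞⊞⊞∙⊞⊞?
??⊞⊞∙⊞⊞?

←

?????????
?????????
?⊞⊞∙∙∙∙⊞⊞
?⊞⊞∙∙∙∙⊞⊞
?∙∙∙⊚∙∙⊞⊞
?⊞⊞∙∙∙∙⊞⊞
?⊞⊞∙⊕∙∙⊞⊞
?∙∙∙∙∙⊞⊞⊞
?⊞⊞⊞⊞∙⊞⊞?

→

?????????
?????????
⊞⊞∙∙∙∙⊞⊞?
⊞⊞∙∙∙∙⊞⊞?
∙∙∙∙⊚∙⊞⊞?
⊞⊞∙∙∙∙⊞⊞?
⊞⊞∙⊕∙∙⊞⊞?
∙∙∙∙∙⊞⊞⊞?
⊞⊞⊞⊞∙⊞⊞??

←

?????????
?????????
?⊞⊞∙∙∙∙⊞⊞
?⊞⊞∙∙∙∙⊞⊞
?∙∙∙⊚∙∙⊞⊞
?⊞⊞∙∙∙∙⊞⊞
?⊞⊞∙⊕∙∙⊞⊞
?∙∙∙∙∙⊞⊞⊞
?⊞⊞⊞⊞∙⊞⊞?

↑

?????????
?????????
??⊞⊞⊞⊞⊞??
?⊞⊞∙∙∙∙⊞⊞
?⊞⊞∙⊚∙∙⊞⊞
?∙∙∙∙∙∙⊞⊞
?⊞⊞∙∙∙∙⊞⊞
?⊞⊞∙⊕∙∙⊞⊞
?∙∙∙∙∙⊞⊞⊞

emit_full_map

?⊞⊞⊞⊞⊞??
⊞⊞∙∙∙∙⊞⊞
⊞⊞∙⊚∙∙⊞⊞
∙∙∙∙∙∙⊞⊞
⊞⊞∙∙∙∙⊞⊞
⊞⊞∙⊕∙∙⊞⊞
∙∙∙∙∙⊞⊞⊞
⊞⊞⊞⊞∙⊞⊞?
??⊞⊞∙⊞⊞?

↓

?????????
??⊞⊞⊞⊞⊞??
?⊞⊞∙∙∙∙⊞⊞
?⊞⊞∙∙∙∙⊞⊞
?∙∙∙⊚∙∙⊞⊞
?⊞⊞∙∙∙∙⊞⊞
?⊞⊞∙⊕∙∙⊞⊞
?∙∙∙∙∙⊞⊞⊞
?⊞⊞⊞⊞∙⊞⊞?

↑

?????????
?????????
??⊞⊞⊞⊞⊞??
?⊞⊞∙∙∙∙⊞⊞
?⊞⊞∙⊚∙∙⊞⊞
?∙∙∙∙∙∙⊞⊞
?⊞⊞∙∙∙∙⊞⊞
?⊞⊞∙⊕∙∙⊞⊞
?∙∙∙∙∙⊞⊞⊞

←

?????????
?????????
??⊞⊞⊞⊞⊞⊞?
??⊞⊞∙∙∙∙⊞
??⊞⊞⊚∙∙∙⊞
??∙∙∙∙∙∙⊞
??⊞⊞∙∙∙∙⊞
??⊞⊞∙⊕∙∙⊞
??∙∙∙∙∙⊞⊞

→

?????????
?????????
?⊞⊞⊞⊞⊞⊞??
?⊞⊞∙∙∙∙⊞⊞
?⊞⊞∙⊚∙∙⊞⊞
?∙∙∙∙∙∙⊞⊞
?⊞⊞∙∙∙∙⊞⊞
?⊞⊞∙⊕∙∙⊞⊞
?∙∙∙∙∙⊞⊞⊞

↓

?????????
?⊞⊞⊞⊞⊞⊞??
?⊞⊞∙∙∙∙⊞⊞
?⊞⊞∙∙∙∙⊞⊞
?∙∙∙⊚∙∙⊞⊞
?⊞⊞∙∙∙∙⊞⊞
?⊞⊞∙⊕∙∙⊞⊞
?∙∙∙∙∙⊞⊞⊞
?⊞⊞⊞⊞∙⊞⊞?

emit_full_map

⊞⊞⊞⊞⊞⊞??
⊞⊞∙∙∙∙⊞⊞
⊞⊞∙∙∙∙⊞⊞
∙∙∙⊚∙∙⊞⊞
⊞⊞∙∙∙∙⊞⊞
⊞⊞∙⊕∙∙⊞⊞
∙∙∙∙∙⊞⊞⊞
⊞⊞⊞⊞∙⊞⊞?
??⊞⊞∙⊞⊞?


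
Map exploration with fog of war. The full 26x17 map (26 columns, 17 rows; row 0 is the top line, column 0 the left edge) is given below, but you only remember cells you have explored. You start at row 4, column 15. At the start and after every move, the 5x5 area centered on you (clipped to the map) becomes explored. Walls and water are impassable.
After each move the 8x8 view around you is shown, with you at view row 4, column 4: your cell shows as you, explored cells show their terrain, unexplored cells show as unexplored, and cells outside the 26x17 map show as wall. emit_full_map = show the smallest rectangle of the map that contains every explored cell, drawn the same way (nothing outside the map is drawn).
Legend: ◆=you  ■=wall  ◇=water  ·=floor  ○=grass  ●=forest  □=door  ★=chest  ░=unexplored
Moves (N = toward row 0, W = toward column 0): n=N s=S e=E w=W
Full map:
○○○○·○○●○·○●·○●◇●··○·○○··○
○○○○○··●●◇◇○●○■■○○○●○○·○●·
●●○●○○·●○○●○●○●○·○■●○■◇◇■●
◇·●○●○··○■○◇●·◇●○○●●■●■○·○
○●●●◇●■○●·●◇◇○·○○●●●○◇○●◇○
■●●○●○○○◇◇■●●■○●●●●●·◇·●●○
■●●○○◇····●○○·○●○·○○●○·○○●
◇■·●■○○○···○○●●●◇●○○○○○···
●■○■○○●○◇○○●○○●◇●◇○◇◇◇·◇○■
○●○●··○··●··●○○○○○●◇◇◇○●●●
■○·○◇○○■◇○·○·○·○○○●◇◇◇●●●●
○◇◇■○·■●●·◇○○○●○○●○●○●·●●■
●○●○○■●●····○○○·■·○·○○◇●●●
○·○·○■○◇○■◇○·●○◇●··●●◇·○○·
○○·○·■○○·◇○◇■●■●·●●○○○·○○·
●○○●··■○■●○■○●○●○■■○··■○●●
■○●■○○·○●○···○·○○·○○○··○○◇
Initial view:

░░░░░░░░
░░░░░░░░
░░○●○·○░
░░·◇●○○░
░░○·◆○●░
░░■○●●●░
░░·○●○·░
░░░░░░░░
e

░░░░░░░░
░░░░░░░░
░○●○·○■░
░·◇●○○●░
░○·○◆●●░
░■○●●●●░
░·○●○·○░
░░░░░░░░

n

■■■■■■■■
░░░░░░░░
░░■■○○○░
░○●○·○■░
░·◇●◆○●░
░○·○○●●░
░■○●●●●░
░·○●○·○░

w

■■■■■■■■
░░░░░░░░
░░○■■○○○
░░○●○·○■
░░·◇◆○○●
░░○·○○●●
░░■○●●●●
░░·○●○·○

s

░░░░░░░░
░░○■■○○○
░░○●○·○■
░░·◇●○○●
░░○·◆○●●
░░■○●●●●
░░·○●○·○
░░░░░░░░

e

░░░░░░░░
░○■■○○○░
░○●○·○■░
░·◇●○○●░
░○·○◆●●░
░■○●●●●░
░·○●○·○░
░░░░░░░░

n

■■■■■■■■
░░░░░░░░
░○■■○○○░
░○●○·○■░
░·◇●◆○●░
░○·○○●●░
░■○●●●●░
░·○●○·○░

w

■■■■■■■■
░░░░░░░░
░░○■■○○○
░░○●○·○■
░░·◇◆○○●
░░○·○○●●
░░■○●●●●
░░·○●○·○

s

░░░░░░░░
░░○■■○○○
░░○●○·○■
░░·◇●○○●
░░○·◆○●●
░░■○●●●●
░░·○●○·○
░░░░░░░░

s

░░○■■○○○
░░○●○·○■
░░·◇●○○●
░░○·○○●●
░░■○◆●●●
░░·○●○·○
░░●●●◇●░
░░░░░░░░

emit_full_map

○■■○○○
○●○·○■
·◇●○○●
○·○○●●
■○◆●●●
·○●○·○
●●●◇●░

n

░░░░░░░░
░░○■■○○○
░░○●○·○■
░░·◇●○○●
░░○·◆○●●
░░■○●●●●
░░·○●○·○
░░●●●◇●░


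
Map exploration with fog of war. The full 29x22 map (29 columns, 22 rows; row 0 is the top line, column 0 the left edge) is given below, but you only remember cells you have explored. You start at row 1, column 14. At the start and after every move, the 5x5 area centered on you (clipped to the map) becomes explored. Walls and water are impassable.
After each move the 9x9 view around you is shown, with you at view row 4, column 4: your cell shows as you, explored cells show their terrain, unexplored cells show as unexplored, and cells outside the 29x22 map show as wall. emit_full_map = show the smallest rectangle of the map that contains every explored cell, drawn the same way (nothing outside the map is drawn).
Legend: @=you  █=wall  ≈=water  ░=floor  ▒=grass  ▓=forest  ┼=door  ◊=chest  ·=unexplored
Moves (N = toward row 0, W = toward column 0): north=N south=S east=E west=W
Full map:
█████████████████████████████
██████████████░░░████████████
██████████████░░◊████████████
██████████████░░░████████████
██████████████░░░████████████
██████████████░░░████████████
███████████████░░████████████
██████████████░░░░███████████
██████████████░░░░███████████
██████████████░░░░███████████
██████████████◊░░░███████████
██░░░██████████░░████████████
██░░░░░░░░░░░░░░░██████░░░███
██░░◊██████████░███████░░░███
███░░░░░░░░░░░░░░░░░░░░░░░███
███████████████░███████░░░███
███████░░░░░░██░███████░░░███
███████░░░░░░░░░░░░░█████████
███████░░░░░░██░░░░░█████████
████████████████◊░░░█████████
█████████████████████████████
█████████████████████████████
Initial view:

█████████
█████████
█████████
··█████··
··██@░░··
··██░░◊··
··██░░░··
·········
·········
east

█████████
█████████
█████████
·██████··
·██░@░█··
·██░░◊█··
·██░░░█··
·········
·········

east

█████████
█████████
█████████
███████··
██░░@██··
██░░◊██··
██░░░██··
·········
·········

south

█████████
█████████
███████··
██░░░██··
██░░@██··
██░░░██··
··░░░██··
·········
·········

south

█████████
███████··
██░░░██··
██░░◊██··
██░░@██··
··░░░██··
··░░░██··
·········
·········

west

█████████
·███████·
·██░░░██·
·██░░◊██·
·██░@░██·
··█░░░██·
··█░░░██·
·········
·········

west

█████████
··███████
··██░░░██
··██░░◊██
··██@░░██
··██░░░██
··██░░░██
·········
·········

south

··███████
··██░░░██
··██░░◊██
··██░░░██
··██@░░██
··██░░░██
··███░░··
·········
·········

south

··██░░░██
··██░░◊██
··██░░░██
··██░░░██
··██@░░██
··███░░··
··██░░░··
·········
·········

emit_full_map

███████
██░░░██
██░░◊██
██░░░██
██░░░██
██@░░██
███░░··
██░░░··

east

·██░░░██·
·██░░◊██·
·██░░░██·
·██░░░██·
·██░@░██·
·███░░█··
·██░░░░··
·········
·········

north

·███████·
·██░░░██·
·██░░◊██·
·██░░░██·
·██░@░██·
·██░░░██·
·███░░█··
·██░░░░··
·········

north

█████████
·███████·
·██░░░██·
·██░░◊██·
·██░@░██·
·██░░░██·
·██░░░██·
·███░░█··
·██░░░░··

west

█████████
··███████
··██░░░██
··██░░◊██
··██@░░██
··██░░░██
··██░░░██
··███░░█·
··██░░░░·

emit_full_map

███████
██░░░██
██░░◊██
██@░░██
██░░░██
██░░░██
███░░█·
██░░░░·

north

█████████
█████████
··███████
··██░░░██
··██@░◊██
··██░░░██
··██░░░██
··██░░░██
··███░░█·

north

█████████
█████████
█████████
··███████
··██@░░██
··██░░◊██
··██░░░██
··██░░░██
··██░░░██

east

█████████
█████████
█████████
·███████·
·██░@░██·
·██░░◊██·
·██░░░██·
·██░░░██·
·██░░░██·

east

█████████
█████████
█████████
███████··
██░░@██··
██░░◊██··
██░░░██··
██░░░██··
██░░░██··

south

█████████
█████████
███████··
██░░░██··
██░░@██··
██░░░██··
██░░░██··
██░░░██··
███░░█···

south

█████████
███████··
██░░░██··
██░░◊██··
██░░@██··
██░░░██··
██░░░██··
███░░█···
██░░░░···

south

███████··
██░░░██··
██░░◊██··
██░░░██··
██░░@██··
██░░░██··
███░░██··
██░░░░···
·········

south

██░░░██··
██░░◊██··
██░░░██··
██░░░██··
██░░@██··
███░░██··
██░░░░█··
·········
·········

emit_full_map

███████
██░░░██
██░░◊██
██░░░██
██░░░██
██░░@██
███░░██
██░░░░█

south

██░░◊██··
██░░░██··
██░░░██··
██░░░██··
███░@██··
██░░░░█··
··░░░░█··
·········
·········

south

██░░░██··
██░░░██··
██░░░██··
███░░██··
██░░@░█··
··░░░░█··
··░░░░█··
·········
·········

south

██░░░██··
██░░░██··
███░░██··
██░░░░█··
··░░@░█··
··░░░░█··
··◊░░░█··
·········
·········

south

██░░░██··
███░░██··
██░░░░█··
··░░░░█··
··░░@░█··
··◊░░░█··
··█░░██··
·········
·········

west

·██░░░██·
·███░░██·
·██░░░░█·
··█░░░░█·
··█░@░░█·
··█◊░░░█·
··██░░██·
·········
·········

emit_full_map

███████
██░░░██
██░░◊██
██░░░██
██░░░██
██░░░██
███░░██
██░░░░█
·█░░░░█
·█░@░░█
·█◊░░░█
·██░░██


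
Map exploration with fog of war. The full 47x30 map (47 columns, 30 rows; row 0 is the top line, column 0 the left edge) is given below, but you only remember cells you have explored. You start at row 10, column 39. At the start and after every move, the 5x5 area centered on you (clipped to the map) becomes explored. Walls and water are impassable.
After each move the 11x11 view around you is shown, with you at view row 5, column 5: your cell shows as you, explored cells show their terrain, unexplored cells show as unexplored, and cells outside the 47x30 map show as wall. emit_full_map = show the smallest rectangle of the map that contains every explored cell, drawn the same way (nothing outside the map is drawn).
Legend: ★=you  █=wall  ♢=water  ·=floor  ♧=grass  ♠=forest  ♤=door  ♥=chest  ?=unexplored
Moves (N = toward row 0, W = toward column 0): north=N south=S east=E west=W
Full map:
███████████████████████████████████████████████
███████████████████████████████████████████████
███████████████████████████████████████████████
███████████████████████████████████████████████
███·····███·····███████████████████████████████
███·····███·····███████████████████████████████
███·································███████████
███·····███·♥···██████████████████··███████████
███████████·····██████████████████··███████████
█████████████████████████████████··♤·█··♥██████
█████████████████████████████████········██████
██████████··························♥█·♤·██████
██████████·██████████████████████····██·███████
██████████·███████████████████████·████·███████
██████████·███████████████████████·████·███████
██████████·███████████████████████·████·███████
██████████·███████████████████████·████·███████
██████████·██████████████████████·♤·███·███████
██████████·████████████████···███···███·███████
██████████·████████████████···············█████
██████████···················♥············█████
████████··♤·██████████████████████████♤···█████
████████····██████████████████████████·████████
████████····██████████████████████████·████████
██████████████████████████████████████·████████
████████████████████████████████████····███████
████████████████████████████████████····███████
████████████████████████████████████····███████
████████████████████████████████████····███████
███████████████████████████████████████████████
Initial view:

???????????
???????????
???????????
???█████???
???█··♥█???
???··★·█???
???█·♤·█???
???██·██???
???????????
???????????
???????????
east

???????????
???????????
???????????
??██████???
??█··♥██???
??···★██???
??█·♤·██???
??██·███???
???????????
???????????
???????????

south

???????????
???????????
??██████???
??█··♥██???
??····██???
??█·♤★██???
??██·███???
???█·███???
???????????
???????????
???????????

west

???????????
???????????
???██████??
???█··♥██??
???····██??
???█·★·██??
???██·███??
???██·███??
???????????
???????????
???????????

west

???????????
???????????
????██████?
???·█··♥██?
???·····██?
???♥█★♤·██?
???·██·███?
???███·███?
???????????
???????????
???????????

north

???????????
???????????
???????????
???███████?
???·█··♥██?
???··★··██?
???♥█·♤·██?
???·██·███?
???███·███?
???????????
???????????

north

???????????
???????????
???????????
???█████???
???███████?
???·█★·♥██?
???·····██?
???♥█·♤·██?
???·██·███?
???███·███?
???????????

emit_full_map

█████??
███████
·█★·♥██
·····██
♥█·♤·██
·██·███
███·███

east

???????????
???????????
???????????
??██████???
??███████??
??·█·★♥██??
??·····██??
??♥█·♤·██??
??·██·███??
??███·███??
???????????

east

???????????
???????????
???????????
?███████???
?███████???
?·█··★██???
?·····██???
?♥█·♤·██???
?·██·███???
?███·███???
???????????

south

???????????
???????????
?███████???
?███████???
?·█··♥██???
?····★██???
?♥█·♤·██???
?·██·███???
?███·███???
???????????
???????????

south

???????????
?███████???
?███████???
?·█··♥██???
?·····██???
?♥█·♤★██???
?·██·███???
?███·███???
???????????
???????????
???????????

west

???????????
??███████??
??███████??
??·█··♥██??
??·····██??
??♥█·★·██??
??·██·███??
??███·███??
???????????
???????????
???????????

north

???????????
???????????
??███████??
??███████??
??·█··♥██??
??···★·██??
??♥█·♤·██??
??·██·███??
??███·███??
???????????
???????????

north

???????????
???????????
???????????
??███████??
??███████??
??·█·★♥██??
??·····██??
??♥█·♤·██??
??·██·███??
??███·███??
???????????

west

???????????
???????????
???????????
???███████?
???███████?
???·█★·♥██?
???·····██?
???♥█·♤·██?
???·██·███?
???███·███?
???????????

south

???????????
???????????
???███████?
???███████?
???·█··♥██?
???··★··██?
???♥█·♤·██?
???·██·███?
???███·███?
???????????
???????????

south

???????????
???███████?
???███████?
???·█··♥██?
???·····██?
???♥█★♤·██?
???·██·███?
???███·███?
???????????
???????????
???????????

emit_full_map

███████
███████
·█··♥██
·····██
♥█★♤·██
·██·███
███·███

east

???????????
??███████??
??███████??
??·█··♥██??
??·····██??
??♥█·★·██??
??·██·███??
??███·███??
???????????
???????????
???????????

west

???????????
???███████?
???███████?
???·█··♥██?
???·····██?
???♥█★♤·██?
???·██·███?
???███·███?
???????????
???????????
???????????

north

???????????
???????????
???███████?
???███████?
???·█··♥██?
???··★··██?
???♥█·♤·██?
???·██·███?
???███·███?
???????????
???????????
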